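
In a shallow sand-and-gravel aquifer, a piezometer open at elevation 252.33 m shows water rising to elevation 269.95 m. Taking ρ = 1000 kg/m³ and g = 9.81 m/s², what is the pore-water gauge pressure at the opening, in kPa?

P ≈ 173 kPa

Pressure head ψ = h − z = 269.95 − 252.33 = 17.62 m.
P = ρgψ = 1000 × 9.81 × 17.62 = 172852 Pa ≈ 173 kPa.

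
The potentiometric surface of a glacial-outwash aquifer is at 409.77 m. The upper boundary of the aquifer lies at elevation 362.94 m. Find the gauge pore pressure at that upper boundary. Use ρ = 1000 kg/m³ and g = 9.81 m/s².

Pressure head at the aquifer top: ψ = h − z = 409.77 − 362.94 = 46.83 m.
P = ρgψ = 1000 × 9.81 × 46.83 = 459402 Pa ≈ 459 kPa.

P ≈ 459 kPa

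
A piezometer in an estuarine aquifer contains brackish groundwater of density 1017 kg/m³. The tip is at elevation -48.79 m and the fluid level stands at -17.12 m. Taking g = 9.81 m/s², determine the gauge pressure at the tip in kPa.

Pressure head ψ = h − z = -17.12 − (-48.79) = 31.67 m.
P = ρgψ = 1017 × 9.81 × 31.67 = 315964 Pa ≈ 316 kPa.

P ≈ 316 kPa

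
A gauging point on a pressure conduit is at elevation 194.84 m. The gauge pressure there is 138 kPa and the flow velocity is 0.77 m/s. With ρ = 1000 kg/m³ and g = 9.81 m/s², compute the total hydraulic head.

h ≈ 208.94 m

Pressure head ψ = P/(ρg) = 138×1000 / (1000 × 9.81) = 14.07 m.
Velocity head = v²/(2g) = 0.77² / (2 × 9.81) = 0.030 m.
h = z + ψ + v²/(2g) = 194.84 + 14.07 + 0.030 = 208.94 m.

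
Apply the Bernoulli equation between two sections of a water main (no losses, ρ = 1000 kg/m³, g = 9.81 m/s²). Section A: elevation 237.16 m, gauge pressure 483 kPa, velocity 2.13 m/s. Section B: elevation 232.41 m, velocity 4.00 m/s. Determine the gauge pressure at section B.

Pressure head at A: ψ₁ = P₁/(ρg) = 483×1000 / (1000 × 9.81) = 49.24 m.
Velocity heads: v₁²/2g = 2.13²/19.62 = 0.231 m; v₂²/2g = 4.00²/19.62 = 0.815 m.
Total head H = z₁ + ψ₁ + v₁²/2g = 237.16 + 49.24 + 0.231 = 286.63 m.
ψ₂ = H − z₂ − v₂²/2g = 286.63 − 232.41 − 0.815 = 53.41 m.
P₂ = ρgψ₂ = 1000 × 9.81 × 53.41 ≈ 524 kPa.

P₂ ≈ 524 kPa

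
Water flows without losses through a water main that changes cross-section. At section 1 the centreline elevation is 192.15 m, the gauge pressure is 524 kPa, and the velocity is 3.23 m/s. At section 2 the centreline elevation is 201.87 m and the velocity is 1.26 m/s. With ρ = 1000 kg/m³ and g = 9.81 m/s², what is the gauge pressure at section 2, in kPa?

Pressure head at 1: ψ₁ = P₁/(ρg) = 524×1000 / (1000 × 9.81) = 53.41 m.
Velocity heads: v₁²/2g = 3.23²/19.62 = 0.532 m; v₂²/2g = 1.26²/19.62 = 0.081 m.
Total head H = z₁ + ψ₁ + v₁²/2g = 192.15 + 53.41 + 0.532 = 246.09 m.
ψ₂ = H − z₂ − v₂²/2g = 246.09 − 201.87 − 0.081 = 44.14 m.
P₂ = ρgψ₂ = 1000 × 9.81 × 44.14 ≈ 433 kPa.

P₂ ≈ 433 kPa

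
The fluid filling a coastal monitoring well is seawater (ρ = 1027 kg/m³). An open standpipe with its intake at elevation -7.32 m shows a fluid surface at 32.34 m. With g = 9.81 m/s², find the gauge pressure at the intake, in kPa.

Pressure head ψ = h − z = 32.34 − (-7.32) = 39.66 m.
P = ρgψ = 1027 × 9.81 × 39.66 = 399569 Pa ≈ 400 kPa.

P ≈ 400 kPa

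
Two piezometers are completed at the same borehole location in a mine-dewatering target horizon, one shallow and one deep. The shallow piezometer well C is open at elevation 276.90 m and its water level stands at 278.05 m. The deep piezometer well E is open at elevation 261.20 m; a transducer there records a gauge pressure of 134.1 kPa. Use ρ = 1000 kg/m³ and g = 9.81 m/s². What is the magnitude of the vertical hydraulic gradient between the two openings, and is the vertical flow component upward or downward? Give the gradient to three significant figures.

|i_v| ≈ 0.203; vertical flow is downward

Total head at well C: h = 278.05 m (water level in the standpipe).
Pressure head at well E: ψ = P/(ρg) = 134.1×1000 / (1000 × 9.81) = 13.67 m.
Total head at well E: h = z + ψ = 261.20 + 13.67 = 274.87 m.
Δh = h(well C) − h(well E) = 278.05 − 274.87 = 3.18 m.
Vertical separation Δz = 276.90 − 261.20 = 15.70 m.
|i_v| = |Δh| / Δz = 3.18 / 15.70 = 0.203.
Head is higher in the shallow piezometer, so vertical flow is downward (recharge condition).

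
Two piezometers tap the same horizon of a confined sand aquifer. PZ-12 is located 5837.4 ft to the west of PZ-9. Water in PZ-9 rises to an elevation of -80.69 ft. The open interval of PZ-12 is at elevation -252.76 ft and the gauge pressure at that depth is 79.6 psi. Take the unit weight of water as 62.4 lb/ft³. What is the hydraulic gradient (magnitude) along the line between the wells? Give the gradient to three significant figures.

i ≈ 0.00199

Total head at PZ-9: h = -80.69 ft (water level in the piezometer is the total head).
Pressure head at PZ-12: ψ = 144·P/γ = 144 × 79.6 / 62.4 = 183.69 ft.
Total head at PZ-12: h = z + ψ = -252.76 + 183.69 = -69.07 ft.
Head difference: h(PZ-9) − h(PZ-12) = -80.69 − (-69.07) = -11.62 ft.
Hydraulic gradient: i = |Δh| / L = 11.62 / 5837.4 = 0.00199.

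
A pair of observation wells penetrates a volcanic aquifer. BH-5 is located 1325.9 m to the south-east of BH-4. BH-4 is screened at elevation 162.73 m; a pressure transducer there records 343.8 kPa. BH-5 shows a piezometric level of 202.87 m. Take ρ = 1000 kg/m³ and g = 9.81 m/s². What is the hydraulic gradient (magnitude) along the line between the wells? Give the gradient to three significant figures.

Pressure head at BH-4: ψ = P/(ρg) = 343.8×1000 / (1000 × 9.81) = 35.05 m.
Total head at BH-4: h = z + ψ = 162.73 + 35.05 = 197.78 m.
Total head at BH-5: h = 202.87 m (water level in the piezometer is the total head).
Head difference: h(BH-4) − h(BH-5) = 197.78 − 202.87 = -5.09 m.
Hydraulic gradient: i = |Δh| / L = 5.09 / 1325.9 = 0.00384.

i ≈ 0.00384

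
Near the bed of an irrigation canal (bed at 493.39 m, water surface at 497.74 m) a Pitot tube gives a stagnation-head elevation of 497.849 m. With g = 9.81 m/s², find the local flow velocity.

v ≈ 1.46 m/s

Near the bed, under hydrostatic conditions, the piezometric head (z + ψ) equals the free-surface elevation, 497.74 m.
Velocity head = total − piezometric = 497.849 − 497.74 = 0.109 m.
v = √(2g·h_v) = √(2 × 9.81 × 0.109) = 1.46 m/s.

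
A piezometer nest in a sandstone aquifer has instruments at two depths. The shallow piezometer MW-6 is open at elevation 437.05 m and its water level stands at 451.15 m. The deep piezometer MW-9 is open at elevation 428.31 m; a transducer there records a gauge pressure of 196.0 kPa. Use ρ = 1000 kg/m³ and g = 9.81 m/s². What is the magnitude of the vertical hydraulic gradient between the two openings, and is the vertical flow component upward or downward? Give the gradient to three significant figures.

Total head at MW-6: h = 451.15 m (water level in the standpipe).
Pressure head at MW-9: ψ = P/(ρg) = 196.0×1000 / (1000 × 9.81) = 19.98 m.
Total head at MW-9: h = z + ψ = 428.31 + 19.98 = 448.29 m.
Δh = h(MW-6) − h(MW-9) = 451.15 − 448.29 = 2.86 m.
Vertical separation Δz = 437.05 − 428.31 = 8.74 m.
|i_v| = |Δh| / Δz = 2.86 / 8.74 = 0.327.
Head is higher in the shallow piezometer, so vertical flow is downward (recharge condition).

|i_v| ≈ 0.327; vertical flow is downward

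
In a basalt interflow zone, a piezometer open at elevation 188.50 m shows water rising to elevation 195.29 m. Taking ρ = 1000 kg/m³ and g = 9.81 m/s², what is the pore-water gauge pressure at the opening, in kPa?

P ≈ 66.6 kPa

Pressure head ψ = h − z = 195.29 − 188.50 = 6.79 m.
P = ρgψ = 1000 × 9.81 × 6.79 = 66610 Pa ≈ 66.6 kPa.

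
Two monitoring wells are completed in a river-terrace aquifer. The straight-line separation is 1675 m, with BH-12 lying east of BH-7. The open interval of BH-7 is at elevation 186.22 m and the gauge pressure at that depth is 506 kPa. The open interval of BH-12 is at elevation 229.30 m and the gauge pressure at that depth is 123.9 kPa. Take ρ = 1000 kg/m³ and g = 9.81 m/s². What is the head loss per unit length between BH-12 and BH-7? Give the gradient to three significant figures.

i ≈ 0.00247 m/m

Pressure head at BH-7: ψ = P/(ρg) = 506×1000 / (1000 × 9.81) = 51.58 m.
Total head at BH-7: h = z + ψ = 186.22 + 51.58 = 237.80 m.
Pressure head at BH-12: ψ = P/(ρg) = 123.9×1000 / (1000 × 9.81) = 12.63 m.
Total head at BH-12: h = z + ψ = 229.30 + 12.63 = 241.93 m.
Head difference: h(BH-7) − h(BH-12) = 237.80 − 241.93 = -4.13 m.
Hydraulic gradient: i = |Δh| / L = 4.13 / 1675 = 0.00247.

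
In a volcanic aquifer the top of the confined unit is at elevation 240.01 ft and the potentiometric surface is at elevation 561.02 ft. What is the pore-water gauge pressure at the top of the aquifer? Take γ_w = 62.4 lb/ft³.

P ≈ 139 psi

Pressure head at the aquifer top: ψ = h − z = 561.02 − 240.01 = 321.01 ft.
P = γψ/144 = 62.4 × 321.01 / 144 = 139 psi.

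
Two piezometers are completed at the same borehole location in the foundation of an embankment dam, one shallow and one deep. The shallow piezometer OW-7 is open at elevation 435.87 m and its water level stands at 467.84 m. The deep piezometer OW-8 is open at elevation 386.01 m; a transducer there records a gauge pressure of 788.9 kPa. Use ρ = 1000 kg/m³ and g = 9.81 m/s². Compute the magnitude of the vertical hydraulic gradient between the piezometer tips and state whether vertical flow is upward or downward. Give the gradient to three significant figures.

|i_v| ≈ 0.0283; vertical flow is downward

Total head at OW-7: h = 467.84 m (water level in the standpipe).
Pressure head at OW-8: ψ = P/(ρg) = 788.9×1000 / (1000 × 9.81) = 80.42 m.
Total head at OW-8: h = z + ψ = 386.01 + 80.42 = 466.43 m.
Δh = h(OW-7) − h(OW-8) = 467.84 − 466.43 = 1.41 m.
Vertical separation Δz = 435.87 − 386.01 = 49.86 m.
|i_v| = |Δh| / Δz = 1.41 / 49.86 = 0.0283.
Head is higher in the shallow piezometer, so vertical flow is downward (recharge condition).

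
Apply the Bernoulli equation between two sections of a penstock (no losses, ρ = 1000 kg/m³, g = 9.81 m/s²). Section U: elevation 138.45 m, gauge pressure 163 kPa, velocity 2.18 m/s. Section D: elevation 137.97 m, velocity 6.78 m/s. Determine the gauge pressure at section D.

Pressure head at U: ψ₁ = P₁/(ρg) = 163×1000 / (1000 × 9.81) = 16.62 m.
Velocity heads: v₁²/2g = 2.18²/19.62 = 0.242 m; v₂²/2g = 6.78²/19.62 = 2.343 m.
Total head H = z₁ + ψ₁ + v₁²/2g = 138.45 + 16.62 + 0.242 = 155.31 m.
ψ₂ = H − z₂ − v₂²/2g = 155.31 − 137.97 − 2.343 = 15.00 m.
P₂ = ρgψ₂ = 1000 × 9.81 × 15.00 ≈ 147 kPa.

P₂ ≈ 147 kPa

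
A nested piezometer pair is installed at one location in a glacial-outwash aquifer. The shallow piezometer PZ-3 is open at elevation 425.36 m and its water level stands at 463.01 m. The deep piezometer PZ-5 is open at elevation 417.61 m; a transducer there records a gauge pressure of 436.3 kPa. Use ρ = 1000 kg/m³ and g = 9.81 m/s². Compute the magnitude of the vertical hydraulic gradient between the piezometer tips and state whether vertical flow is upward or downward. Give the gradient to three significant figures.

|i_v| ≈ 0.119; vertical flow is downward

Total head at PZ-3: h = 463.01 m (water level in the standpipe).
Pressure head at PZ-5: ψ = P/(ρg) = 436.3×1000 / (1000 × 9.81) = 44.48 m.
Total head at PZ-5: h = z + ψ = 417.61 + 44.48 = 462.09 m.
Δh = h(PZ-3) − h(PZ-5) = 463.01 − 462.09 = 0.92 m.
Vertical separation Δz = 425.36 − 417.61 = 7.75 m.
|i_v| = |Δh| / Δz = 0.92 / 7.75 = 0.119.
Head is higher in the shallow piezometer, so vertical flow is downward (recharge condition).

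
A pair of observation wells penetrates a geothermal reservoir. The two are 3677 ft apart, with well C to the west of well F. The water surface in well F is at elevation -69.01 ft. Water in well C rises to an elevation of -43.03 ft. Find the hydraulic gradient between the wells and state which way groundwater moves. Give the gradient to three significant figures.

i ≈ 0.00707; groundwater flows toward the east

Total head at well F: h = -69.01 ft (water level in the piezometer is the total head).
Total head at well C: h = -43.03 ft (water level in the piezometer is the total head).
Head difference: h(well F) − h(well C) = -69.01 − (-43.03) = -25.98 ft.
Hydraulic gradient: i = |Δh| / L = 25.98 / 3677 = 0.00707.
Flow is from higher to lower head: from well C toward well F, i.e. toward the east.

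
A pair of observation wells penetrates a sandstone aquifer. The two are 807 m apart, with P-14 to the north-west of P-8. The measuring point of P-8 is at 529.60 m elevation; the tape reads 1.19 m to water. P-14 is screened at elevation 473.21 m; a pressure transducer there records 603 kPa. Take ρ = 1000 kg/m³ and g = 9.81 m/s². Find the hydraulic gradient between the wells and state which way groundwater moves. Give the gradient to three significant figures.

i ≈ 0.00777; groundwater flows toward the south-east

Total head at P-8: h = 529.60 − 1.19 = 528.41 m.
Pressure head at P-14: ψ = P/(ρg) = 603×1000 / (1000 × 9.81) = 61.47 m.
Total head at P-14: h = z + ψ = 473.21 + 61.47 = 534.68 m.
Head difference: h(P-8) − h(P-14) = 528.41 − 534.68 = -6.27 m.
Hydraulic gradient: i = |Δh| / L = 6.27 / 807 = 0.00777.
Flow is from higher to lower head: from P-14 toward P-8, i.e. toward the south-east.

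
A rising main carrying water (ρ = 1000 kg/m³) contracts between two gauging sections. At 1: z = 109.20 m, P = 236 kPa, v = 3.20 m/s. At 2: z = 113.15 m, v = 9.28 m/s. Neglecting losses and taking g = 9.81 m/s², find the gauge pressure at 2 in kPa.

Pressure head at 1: ψ₁ = P₁/(ρg) = 236×1000 / (1000 × 9.81) = 24.06 m.
Velocity heads: v₁²/2g = 3.20²/19.62 = 0.522 m; v₂²/2g = 9.28²/19.62 = 4.389 m.
Total head H = z₁ + ψ₁ + v₁²/2g = 109.20 + 24.06 + 0.522 = 133.78 m.
ψ₂ = H − z₂ − v₂²/2g = 133.78 − 113.15 − 4.389 = 16.24 m.
P₂ = ρgψ₂ = 1000 × 9.81 × 16.24 ≈ 159 kPa.

P₂ ≈ 159 kPa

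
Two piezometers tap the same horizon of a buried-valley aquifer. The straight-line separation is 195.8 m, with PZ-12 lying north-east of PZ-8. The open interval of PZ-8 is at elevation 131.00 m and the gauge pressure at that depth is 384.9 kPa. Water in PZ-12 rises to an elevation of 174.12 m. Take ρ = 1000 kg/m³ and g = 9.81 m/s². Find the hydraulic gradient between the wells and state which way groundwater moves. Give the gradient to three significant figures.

Pressure head at PZ-8: ψ = P/(ρg) = 384.9×1000 / (1000 × 9.81) = 39.24 m.
Total head at PZ-8: h = z + ψ = 131.00 + 39.24 = 170.24 m.
Total head at PZ-12: h = 174.12 m (water level in the piezometer is the total head).
Head difference: h(PZ-8) − h(PZ-12) = 170.24 − 174.12 = -3.88 m.
Hydraulic gradient: i = |Δh| / L = 3.88 / 195.8 = 0.0198.
Flow is from higher to lower head: from PZ-12 toward PZ-8, i.e. toward the south-west.

i ≈ 0.0198; groundwater flows toward the south-west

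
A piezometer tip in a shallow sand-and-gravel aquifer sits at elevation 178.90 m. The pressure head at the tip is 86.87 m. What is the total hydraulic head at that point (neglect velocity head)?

h = z + ψ = 178.90 + 86.87 = 265.77 m.

h ≈ 265.77 m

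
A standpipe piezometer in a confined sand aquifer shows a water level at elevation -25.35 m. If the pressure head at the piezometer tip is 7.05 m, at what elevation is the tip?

z ≈ -32.40 m

z = h − ψ = -25.35 − 7.05 = -32.40 m.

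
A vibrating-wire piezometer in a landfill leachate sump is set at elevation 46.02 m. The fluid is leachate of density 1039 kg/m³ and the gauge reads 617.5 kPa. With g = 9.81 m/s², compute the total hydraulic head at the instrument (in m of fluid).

ψ = P/(ρg) = 617.5×1000 / (1039 × 9.81) = 60.58 m.
h = z + ψ = 46.02 + 60.58 = 106.60 m.

h ≈ 106.60 m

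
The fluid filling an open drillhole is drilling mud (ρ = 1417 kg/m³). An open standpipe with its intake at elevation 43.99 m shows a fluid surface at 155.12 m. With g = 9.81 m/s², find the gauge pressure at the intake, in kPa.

Pressure head ψ = h − z = 155.12 − 43.99 = 111.13 m.
P = ρgψ = 1417 × 9.81 × 111.13 = 1544793 Pa ≈ 1540 kPa.

P ≈ 1540 kPa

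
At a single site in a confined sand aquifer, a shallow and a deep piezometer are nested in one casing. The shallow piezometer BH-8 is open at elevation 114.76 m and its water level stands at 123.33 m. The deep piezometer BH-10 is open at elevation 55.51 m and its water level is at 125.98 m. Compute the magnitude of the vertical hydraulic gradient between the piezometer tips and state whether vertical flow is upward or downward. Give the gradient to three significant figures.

Total head at BH-8: h = 123.33 m (water level in the standpipe).
Total head at BH-10: h = 125.98 m.
Δh = h(BH-8) − h(BH-10) = 123.33 − 125.98 = -2.65 m.
Vertical separation Δz = 114.76 − 55.51 = 59.25 m.
|i_v| = |Δh| / Δz = 2.65 / 59.25 = 0.0447.
Head is higher in the deep piezometer, so vertical flow is upward (discharge condition).

|i_v| ≈ 0.0447; vertical flow is upward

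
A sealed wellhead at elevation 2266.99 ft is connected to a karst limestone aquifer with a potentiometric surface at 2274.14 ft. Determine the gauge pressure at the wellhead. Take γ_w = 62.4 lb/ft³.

Head above the cap: Δh = 2274.14 − 2266.99 = 7.15 ft.
P = γΔh/144 = 62.4 × 7.15 / 144 = 3.10 psi.

P ≈ 3.10 psi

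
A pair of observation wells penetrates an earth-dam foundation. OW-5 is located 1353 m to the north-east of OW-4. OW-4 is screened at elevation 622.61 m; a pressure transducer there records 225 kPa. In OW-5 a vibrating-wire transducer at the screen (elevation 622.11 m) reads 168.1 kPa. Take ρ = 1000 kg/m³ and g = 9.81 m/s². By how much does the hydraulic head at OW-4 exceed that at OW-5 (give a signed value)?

Pressure head at OW-4: ψ = P/(ρg) = 225×1000 / (1000 × 9.81) = 22.94 m.
Total head at OW-4: h = z + ψ = 622.61 + 22.94 = 645.55 m.
Pressure head at OW-5: ψ = P/(ρg) = 168.1×1000 / (1000 × 9.81) = 17.14 m.
Total head at OW-5: h = z + ψ = 622.11 + 17.14 = 639.25 m.
Head difference: h(OW-4) − h(OW-5) = 645.55 − 639.25 = 6.30 m.

Δh ≈ 6.30 m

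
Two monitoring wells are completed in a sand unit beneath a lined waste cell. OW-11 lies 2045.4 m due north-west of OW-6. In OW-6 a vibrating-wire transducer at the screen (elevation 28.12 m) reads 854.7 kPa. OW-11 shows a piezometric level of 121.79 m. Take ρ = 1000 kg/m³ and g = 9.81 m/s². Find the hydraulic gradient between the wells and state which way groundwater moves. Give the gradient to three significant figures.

Pressure head at OW-6: ψ = P/(ρg) = 854.7×1000 / (1000 × 9.81) = 87.13 m.
Total head at OW-6: h = z + ψ = 28.12 + 87.13 = 115.25 m.
Total head at OW-11: h = 121.79 m (water level in the piezometer is the total head).
Head difference: h(OW-6) − h(OW-11) = 115.25 − 121.79 = -6.54 m.
Hydraulic gradient: i = |Δh| / L = 6.54 / 2045.4 = 0.00320.
Flow is from higher to lower head: from OW-11 toward OW-6, i.e. toward the south-east.

i ≈ 0.00320; groundwater flows toward the south-east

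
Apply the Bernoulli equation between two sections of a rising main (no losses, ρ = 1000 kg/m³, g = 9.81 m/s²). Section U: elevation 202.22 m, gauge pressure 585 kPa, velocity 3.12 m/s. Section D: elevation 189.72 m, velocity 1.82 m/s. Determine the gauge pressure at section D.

P₂ ≈ 711 kPa

Pressure head at U: ψ₁ = P₁/(ρg) = 585×1000 / (1000 × 9.81) = 59.63 m.
Velocity heads: v₁²/2g = 3.12²/19.62 = 0.496 m; v₂²/2g = 1.82²/19.62 = 0.169 m.
Total head H = z₁ + ψ₁ + v₁²/2g = 202.22 + 59.63 + 0.496 = 262.35 m.
ψ₂ = H − z₂ − v₂²/2g = 262.35 − 189.72 − 0.169 = 72.46 m.
P₂ = ρgψ₂ = 1000 × 9.81 × 72.46 ≈ 711 kPa.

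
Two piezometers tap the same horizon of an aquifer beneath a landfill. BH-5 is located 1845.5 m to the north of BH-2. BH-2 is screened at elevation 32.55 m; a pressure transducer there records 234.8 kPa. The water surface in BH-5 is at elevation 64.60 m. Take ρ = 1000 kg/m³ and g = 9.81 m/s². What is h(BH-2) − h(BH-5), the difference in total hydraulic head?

Δh ≈ -8.12 m

Pressure head at BH-2: ψ = P/(ρg) = 234.8×1000 / (1000 × 9.81) = 23.93 m.
Total head at BH-2: h = z + ψ = 32.55 + 23.93 = 56.48 m.
Total head at BH-5: h = 64.60 m (water level in the piezometer is the total head).
Head difference: h(BH-2) − h(BH-5) = 56.48 − 64.60 = -8.12 m.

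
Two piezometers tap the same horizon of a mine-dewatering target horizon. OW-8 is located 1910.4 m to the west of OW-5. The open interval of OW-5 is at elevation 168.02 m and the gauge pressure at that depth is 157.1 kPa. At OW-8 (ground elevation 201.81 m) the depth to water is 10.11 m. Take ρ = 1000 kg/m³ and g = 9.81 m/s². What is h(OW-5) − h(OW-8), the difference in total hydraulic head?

Pressure head at OW-5: ψ = P/(ρg) = 157.1×1000 / (1000 × 9.81) = 16.01 m.
Total head at OW-5: h = z + ψ = 168.02 + 16.01 = 184.03 m.
Total head at OW-8: h = 201.81 − 10.11 = 191.70 m.
Head difference: h(OW-5) − h(OW-8) = 184.03 − 191.70 = -7.67 m.

Δh ≈ -7.67 m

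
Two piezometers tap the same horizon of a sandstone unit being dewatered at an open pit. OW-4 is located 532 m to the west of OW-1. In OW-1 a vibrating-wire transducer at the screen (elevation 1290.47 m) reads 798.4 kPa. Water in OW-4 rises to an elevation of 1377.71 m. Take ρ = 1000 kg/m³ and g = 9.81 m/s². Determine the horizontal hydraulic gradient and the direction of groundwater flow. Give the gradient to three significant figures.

Pressure head at OW-1: ψ = P/(ρg) = 798.4×1000 / (1000 × 9.81) = 81.39 m.
Total head at OW-1: h = z + ψ = 1290.47 + 81.39 = 1371.86 m.
Total head at OW-4: h = 1377.71 m (water level in the piezometer is the total head).
Head difference: h(OW-1) − h(OW-4) = 1371.86 − 1377.71 = -5.85 m.
Hydraulic gradient: i = |Δh| / L = 5.85 / 532 = 0.0110.
Flow is from higher to lower head: from OW-4 toward OW-1, i.e. toward the east.

i ≈ 0.0110; groundwater flows toward the east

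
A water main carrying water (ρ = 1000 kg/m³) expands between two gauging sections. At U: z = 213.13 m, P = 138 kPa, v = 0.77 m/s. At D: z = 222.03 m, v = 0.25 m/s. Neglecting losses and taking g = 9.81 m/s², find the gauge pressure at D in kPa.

P₂ ≈ 51.0 kPa

Pressure head at U: ψ₁ = P₁/(ρg) = 138×1000 / (1000 × 9.81) = 14.07 m.
Velocity heads: v₁²/2g = 0.77²/19.62 = 0.030 m; v₂²/2g = 0.25²/19.62 = 0.003 m.
Total head H = z₁ + ψ₁ + v₁²/2g = 213.13 + 14.07 + 0.030 = 227.23 m.
ψ₂ = H − z₂ − v₂²/2g = 227.23 − 222.03 − 0.003 = 5.20 m.
P₂ = ρgψ₂ = 1000 × 9.81 × 5.20 ≈ 51.0 kPa.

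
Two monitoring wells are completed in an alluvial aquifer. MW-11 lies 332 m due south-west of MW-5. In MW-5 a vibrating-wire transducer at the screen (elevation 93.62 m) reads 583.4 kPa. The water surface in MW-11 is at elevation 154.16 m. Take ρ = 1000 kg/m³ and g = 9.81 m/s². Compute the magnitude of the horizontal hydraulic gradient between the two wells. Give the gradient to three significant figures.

Pressure head at MW-5: ψ = P/(ρg) = 583.4×1000 / (1000 × 9.81) = 59.47 m.
Total head at MW-5: h = z + ψ = 93.62 + 59.47 = 153.09 m.
Total head at MW-11: h = 154.16 m (water level in the piezometer is the total head).
Head difference: h(MW-5) − h(MW-11) = 153.09 − 154.16 = -1.07 m.
Hydraulic gradient: i = |Δh| / L = 1.07 / 332 = 0.00322.

i ≈ 0.00322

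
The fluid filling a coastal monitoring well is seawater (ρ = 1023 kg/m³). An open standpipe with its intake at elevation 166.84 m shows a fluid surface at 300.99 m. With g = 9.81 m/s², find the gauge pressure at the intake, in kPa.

Pressure head ψ = h − z = 300.99 − 166.84 = 134.15 m.
P = ρgψ = 1023 × 9.81 × 134.15 = 1346280 Pa ≈ 1350 kPa.

P ≈ 1350 kPa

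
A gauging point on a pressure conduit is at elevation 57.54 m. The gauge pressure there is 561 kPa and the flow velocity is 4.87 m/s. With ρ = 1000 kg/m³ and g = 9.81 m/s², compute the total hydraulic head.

h ≈ 115.94 m

Pressure head ψ = P/(ρg) = 561×1000 / (1000 × 9.81) = 57.19 m.
Velocity head = v²/(2g) = 4.87² / (2 × 9.81) = 1.209 m.
h = z + ψ + v²/(2g) = 57.54 + 57.19 + 1.209 = 115.94 m.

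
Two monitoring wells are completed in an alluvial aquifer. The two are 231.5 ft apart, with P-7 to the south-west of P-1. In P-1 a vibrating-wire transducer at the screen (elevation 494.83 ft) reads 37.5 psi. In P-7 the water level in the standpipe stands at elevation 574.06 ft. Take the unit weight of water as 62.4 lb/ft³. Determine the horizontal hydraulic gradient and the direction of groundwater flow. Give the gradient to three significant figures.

i ≈ 0.0316; groundwater flows toward the south-west

Pressure head at P-1: ψ = 144·P/γ = 144 × 37.5 / 62.4 = 86.54 ft.
Total head at P-1: h = z + ψ = 494.83 + 86.54 = 581.37 ft.
Total head at P-7: h = 574.06 ft (water level in the piezometer is the total head).
Head difference: h(P-1) − h(P-7) = 581.37 − 574.06 = 7.31 ft.
Hydraulic gradient: i = |Δh| / L = 7.31 / 231.5 = 0.0316.
Flow is from higher to lower head: from P-1 toward P-7, i.e. toward the south-west.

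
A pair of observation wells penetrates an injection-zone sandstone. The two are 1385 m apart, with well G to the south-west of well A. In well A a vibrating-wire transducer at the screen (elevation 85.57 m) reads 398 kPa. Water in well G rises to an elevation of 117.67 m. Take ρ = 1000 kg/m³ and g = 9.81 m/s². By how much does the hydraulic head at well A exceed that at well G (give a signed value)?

Pressure head at well A: ψ = P/(ρg) = 398×1000 / (1000 × 9.81) = 40.57 m.
Total head at well A: h = z + ψ = 85.57 + 40.57 = 126.14 m.
Total head at well G: h = 117.67 m (water level in the piezometer is the total head).
Head difference: h(well A) − h(well G) = 126.14 − 117.67 = 8.47 m.

Δh ≈ 8.47 m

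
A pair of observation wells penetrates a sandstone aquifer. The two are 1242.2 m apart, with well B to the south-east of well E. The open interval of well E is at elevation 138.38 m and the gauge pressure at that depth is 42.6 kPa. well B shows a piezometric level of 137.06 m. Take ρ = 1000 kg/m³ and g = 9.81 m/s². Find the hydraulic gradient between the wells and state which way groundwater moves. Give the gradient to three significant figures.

i ≈ 0.00456; groundwater flows toward the south-east

Pressure head at well E: ψ = P/(ρg) = 42.6×1000 / (1000 × 9.81) = 4.34 m.
Total head at well E: h = z + ψ = 138.38 + 4.34 = 142.72 m.
Total head at well B: h = 137.06 m (water level in the piezometer is the total head).
Head difference: h(well E) − h(well B) = 142.72 − 137.06 = 5.66 m.
Hydraulic gradient: i = |Δh| / L = 5.66 / 1242.2 = 0.00456.
Flow is from higher to lower head: from well E toward well B, i.e. toward the south-east.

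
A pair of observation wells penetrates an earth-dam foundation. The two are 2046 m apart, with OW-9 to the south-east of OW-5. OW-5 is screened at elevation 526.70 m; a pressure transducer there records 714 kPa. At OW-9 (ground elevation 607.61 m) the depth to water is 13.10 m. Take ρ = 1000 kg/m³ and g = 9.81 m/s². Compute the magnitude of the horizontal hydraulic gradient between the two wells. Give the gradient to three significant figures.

i ≈ 0.00243

Pressure head at OW-5: ψ = P/(ρg) = 714×1000 / (1000 × 9.81) = 72.78 m.
Total head at OW-5: h = z + ψ = 526.70 + 72.78 = 599.48 m.
Total head at OW-9: h = 607.61 − 13.10 = 594.51 m.
Head difference: h(OW-5) − h(OW-9) = 599.48 − 594.51 = 4.97 m.
Hydraulic gradient: i = |Δh| / L = 4.97 / 2046 = 0.00243.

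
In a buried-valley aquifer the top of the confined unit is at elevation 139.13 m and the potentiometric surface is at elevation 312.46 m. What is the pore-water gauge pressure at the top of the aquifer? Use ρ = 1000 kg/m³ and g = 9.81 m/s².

Pressure head at the aquifer top: ψ = h − z = 312.46 − 139.13 = 173.33 m.
P = ρgψ = 1000 × 9.81 × 173.33 = 1700367 Pa ≈ 1700 kPa.

P ≈ 1700 kPa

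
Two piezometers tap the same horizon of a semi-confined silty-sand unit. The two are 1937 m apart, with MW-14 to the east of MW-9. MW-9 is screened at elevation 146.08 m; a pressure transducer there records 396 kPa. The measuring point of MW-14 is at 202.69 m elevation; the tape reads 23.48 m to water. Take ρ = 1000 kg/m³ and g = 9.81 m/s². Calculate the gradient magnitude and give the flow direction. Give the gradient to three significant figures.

i ≈ 0.00374; groundwater flows toward the east

Pressure head at MW-9: ψ = P/(ρg) = 396×1000 / (1000 × 9.81) = 40.37 m.
Total head at MW-9: h = z + ψ = 146.08 + 40.37 = 186.45 m.
Total head at MW-14: h = 202.69 − 23.48 = 179.21 m.
Head difference: h(MW-9) − h(MW-14) = 186.45 − 179.21 = 7.24 m.
Hydraulic gradient: i = |Δh| / L = 7.24 / 1937 = 0.00374.
Flow is from higher to lower head: from MW-9 toward MW-14, i.e. toward the east.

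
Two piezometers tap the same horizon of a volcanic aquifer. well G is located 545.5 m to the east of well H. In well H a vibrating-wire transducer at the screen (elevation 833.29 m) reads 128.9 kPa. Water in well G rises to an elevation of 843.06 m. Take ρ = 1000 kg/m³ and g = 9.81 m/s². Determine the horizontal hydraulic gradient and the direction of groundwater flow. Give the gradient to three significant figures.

Pressure head at well H: ψ = P/(ρg) = 128.9×1000 / (1000 × 9.81) = 13.14 m.
Total head at well H: h = z + ψ = 833.29 + 13.14 = 846.43 m.
Total head at well G: h = 843.06 m (water level in the piezometer is the total head).
Head difference: h(well H) − h(well G) = 846.43 − 843.06 = 3.37 m.
Hydraulic gradient: i = |Δh| / L = 3.37 / 545.5 = 0.00618.
Flow is from higher to lower head: from well H toward well G, i.e. toward the east.

i ≈ 0.00618; groundwater flows toward the east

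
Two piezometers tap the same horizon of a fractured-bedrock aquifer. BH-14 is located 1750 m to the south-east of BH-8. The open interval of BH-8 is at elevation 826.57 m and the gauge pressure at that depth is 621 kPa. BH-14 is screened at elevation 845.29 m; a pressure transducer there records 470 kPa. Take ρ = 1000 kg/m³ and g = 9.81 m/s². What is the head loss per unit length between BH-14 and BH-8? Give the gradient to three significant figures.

Pressure head at BH-8: ψ = P/(ρg) = 621×1000 / (1000 × 9.81) = 63.30 m.
Total head at BH-8: h = z + ψ = 826.57 + 63.30 = 889.87 m.
Pressure head at BH-14: ψ = P/(ρg) = 470×1000 / (1000 × 9.81) = 47.91 m.
Total head at BH-14: h = z + ψ = 845.29 + 47.91 = 893.20 m.
Head difference: h(BH-8) − h(BH-14) = 889.87 − 893.20 = -3.33 m.
Hydraulic gradient: i = |Δh| / L = 3.33 / 1750 = 0.00190.

i ≈ 0.00190 m/m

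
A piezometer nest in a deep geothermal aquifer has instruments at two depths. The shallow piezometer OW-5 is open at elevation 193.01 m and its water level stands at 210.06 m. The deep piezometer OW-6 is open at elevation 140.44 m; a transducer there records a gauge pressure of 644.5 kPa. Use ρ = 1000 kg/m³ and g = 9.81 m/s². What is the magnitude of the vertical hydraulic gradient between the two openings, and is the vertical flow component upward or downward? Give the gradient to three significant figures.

|i_v| ≈ 0.0746; vertical flow is downward

Total head at OW-5: h = 210.06 m (water level in the standpipe).
Pressure head at OW-6: ψ = P/(ρg) = 644.5×1000 / (1000 × 9.81) = 65.70 m.
Total head at OW-6: h = z + ψ = 140.44 + 65.70 = 206.14 m.
Δh = h(OW-5) − h(OW-6) = 210.06 − 206.14 = 3.92 m.
Vertical separation Δz = 193.01 − 140.44 = 52.57 m.
|i_v| = |Δh| / Δz = 3.92 / 52.57 = 0.0746.
Head is higher in the shallow piezometer, so vertical flow is downward (recharge condition).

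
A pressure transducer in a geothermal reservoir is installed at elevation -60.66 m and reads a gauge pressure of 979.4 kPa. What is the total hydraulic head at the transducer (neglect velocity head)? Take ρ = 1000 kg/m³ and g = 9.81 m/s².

ψ = P/(ρg) = 979.4×1000 / (1000 × 9.81) = 99.84 m.
h = z + ψ = -60.66 + 99.84 = 39.18 m.

h ≈ 39.18 m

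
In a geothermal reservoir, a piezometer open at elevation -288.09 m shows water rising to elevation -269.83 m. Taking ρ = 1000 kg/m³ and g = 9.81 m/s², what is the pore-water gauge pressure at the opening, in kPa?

P ≈ 179 kPa

Pressure head ψ = h − z = -269.83 − (-288.09) = 18.26 m.
P = ρgψ = 1000 × 9.81 × 18.26 = 179131 Pa ≈ 179 kPa.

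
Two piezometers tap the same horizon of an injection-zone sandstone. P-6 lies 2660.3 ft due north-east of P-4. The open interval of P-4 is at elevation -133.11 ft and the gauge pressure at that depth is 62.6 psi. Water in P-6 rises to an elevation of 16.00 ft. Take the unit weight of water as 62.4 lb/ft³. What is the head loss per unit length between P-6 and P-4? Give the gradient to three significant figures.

Pressure head at P-4: ψ = 144·P/γ = 144 × 62.6 / 62.4 = 144.46 ft.
Total head at P-4: h = z + ψ = -133.11 + 144.46 = 11.35 ft.
Total head at P-6: h = 16.00 ft (water level in the piezometer is the total head).
Head difference: h(P-4) − h(P-6) = 11.35 − 16.00 = -4.65 ft.
Hydraulic gradient: i = |Δh| / L = 4.65 / 2660.3 = 0.00175.

i ≈ 0.00175 ft/ft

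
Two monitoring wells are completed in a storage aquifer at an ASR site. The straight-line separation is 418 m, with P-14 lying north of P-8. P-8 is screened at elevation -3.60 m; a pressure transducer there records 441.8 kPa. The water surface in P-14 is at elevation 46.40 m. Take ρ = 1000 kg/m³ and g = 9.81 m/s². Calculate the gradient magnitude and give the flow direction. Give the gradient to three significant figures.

Pressure head at P-8: ψ = P/(ρg) = 441.8×1000 / (1000 × 9.81) = 45.04 m.
Total head at P-8: h = z + ψ = -3.60 + 45.04 = 41.44 m.
Total head at P-14: h = 46.40 m (water level in the piezometer is the total head).
Head difference: h(P-8) − h(P-14) = 41.44 − 46.40 = -4.96 m.
Hydraulic gradient: i = |Δh| / L = 4.96 / 418 = 0.0119.
Flow is from higher to lower head: from P-14 toward P-8, i.e. toward the south.

i ≈ 0.0119; groundwater flows toward the south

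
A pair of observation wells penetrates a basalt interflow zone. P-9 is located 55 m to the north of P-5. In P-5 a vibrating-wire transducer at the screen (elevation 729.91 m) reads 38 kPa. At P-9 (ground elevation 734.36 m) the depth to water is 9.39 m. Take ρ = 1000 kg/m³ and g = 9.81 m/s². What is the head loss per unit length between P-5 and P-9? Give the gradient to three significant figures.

Pressure head at P-5: ψ = P/(ρg) = 38×1000 / (1000 × 9.81) = 3.87 m.
Total head at P-5: h = z + ψ = 729.91 + 3.87 = 733.78 m.
Total head at P-9: h = 734.36 − 9.39 = 724.97 m.
Head difference: h(P-5) − h(P-9) = 733.78 − 724.97 = 8.81 m.
Hydraulic gradient: i = |Δh| / L = 8.81 / 55 = 0.160.

i ≈ 0.160 m/m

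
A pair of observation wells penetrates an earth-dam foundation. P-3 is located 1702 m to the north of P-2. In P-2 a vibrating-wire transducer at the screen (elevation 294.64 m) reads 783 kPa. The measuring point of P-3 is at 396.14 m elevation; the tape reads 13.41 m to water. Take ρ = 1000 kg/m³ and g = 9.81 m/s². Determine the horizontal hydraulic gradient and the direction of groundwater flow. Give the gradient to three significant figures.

i ≈ 0.00486; groundwater flows toward the south

Pressure head at P-2: ψ = P/(ρg) = 783×1000 / (1000 × 9.81) = 79.82 m.
Total head at P-2: h = z + ψ = 294.64 + 79.82 = 374.46 m.
Total head at P-3: h = 396.14 − 13.41 = 382.73 m.
Head difference: h(P-2) − h(P-3) = 374.46 − 382.73 = -8.27 m.
Hydraulic gradient: i = |Δh| / L = 8.27 / 1702 = 0.00486.
Flow is from higher to lower head: from P-3 toward P-2, i.e. toward the south.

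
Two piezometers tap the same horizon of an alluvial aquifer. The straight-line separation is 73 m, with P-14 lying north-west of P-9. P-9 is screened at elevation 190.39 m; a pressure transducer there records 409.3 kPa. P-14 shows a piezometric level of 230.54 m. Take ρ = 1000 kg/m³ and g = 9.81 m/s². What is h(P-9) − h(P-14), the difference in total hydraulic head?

Δh ≈ 1.57 m

Pressure head at P-9: ψ = P/(ρg) = 409.3×1000 / (1000 × 9.81) = 41.72 m.
Total head at P-9: h = z + ψ = 190.39 + 41.72 = 232.11 m.
Total head at P-14: h = 230.54 m (water level in the piezometer is the total head).
Head difference: h(P-9) − h(P-14) = 232.11 − 230.54 = 1.57 m.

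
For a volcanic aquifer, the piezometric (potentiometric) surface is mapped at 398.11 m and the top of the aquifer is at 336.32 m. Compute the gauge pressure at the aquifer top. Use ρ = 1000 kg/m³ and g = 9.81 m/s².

P ≈ 606 kPa

Pressure head at the aquifer top: ψ = h − z = 398.11 − 336.32 = 61.79 m.
P = ρgψ = 1000 × 9.81 × 61.79 = 606160 Pa ≈ 606 kPa.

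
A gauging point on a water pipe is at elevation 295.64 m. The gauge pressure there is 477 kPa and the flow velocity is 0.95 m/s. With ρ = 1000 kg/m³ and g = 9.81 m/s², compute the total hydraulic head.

Pressure head ψ = P/(ρg) = 477×1000 / (1000 × 9.81) = 48.62 m.
Velocity head = v²/(2g) = 0.95² / (2 × 9.81) = 0.046 m.
h = z + ψ + v²/(2g) = 295.64 + 48.62 + 0.046 = 344.31 m.

h ≈ 344.31 m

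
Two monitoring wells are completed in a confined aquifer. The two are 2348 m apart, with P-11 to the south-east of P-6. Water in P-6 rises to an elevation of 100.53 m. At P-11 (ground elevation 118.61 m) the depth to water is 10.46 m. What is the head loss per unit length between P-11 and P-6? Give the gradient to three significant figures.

Total head at P-6: h = 100.53 m (water level in the piezometer is the total head).
Total head at P-11: h = 118.61 − 10.46 = 108.15 m.
Head difference: h(P-6) − h(P-11) = 100.53 − 108.15 = -7.62 m.
Hydraulic gradient: i = |Δh| / L = 7.62 / 2348 = 0.00325.

i ≈ 0.00325 m/m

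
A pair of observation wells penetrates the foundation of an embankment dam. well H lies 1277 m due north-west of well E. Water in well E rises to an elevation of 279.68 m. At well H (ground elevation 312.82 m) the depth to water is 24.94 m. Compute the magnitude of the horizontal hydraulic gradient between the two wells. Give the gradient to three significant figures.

i ≈ 0.00642

Total head at well E: h = 279.68 m (water level in the piezometer is the total head).
Total head at well H: h = 312.82 − 24.94 = 287.88 m.
Head difference: h(well E) − h(well H) = 279.68 − 287.88 = -8.20 m.
Hydraulic gradient: i = |Δh| / L = 8.20 / 1277 = 0.00642.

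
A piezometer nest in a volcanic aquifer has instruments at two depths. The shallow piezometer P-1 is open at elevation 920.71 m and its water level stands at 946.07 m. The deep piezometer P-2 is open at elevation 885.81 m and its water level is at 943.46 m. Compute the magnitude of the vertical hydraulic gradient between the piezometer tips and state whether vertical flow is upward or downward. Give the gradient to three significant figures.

|i_v| ≈ 0.0748; vertical flow is downward

Total head at P-1: h = 946.07 m (water level in the standpipe).
Total head at P-2: h = 943.46 m.
Δh = h(P-1) − h(P-2) = 946.07 − 943.46 = 2.61 m.
Vertical separation Δz = 920.71 − 885.81 = 34.90 m.
|i_v| = |Δh| / Δz = 2.61 / 34.90 = 0.0748.
Head is higher in the shallow piezometer, so vertical flow is downward (recharge condition).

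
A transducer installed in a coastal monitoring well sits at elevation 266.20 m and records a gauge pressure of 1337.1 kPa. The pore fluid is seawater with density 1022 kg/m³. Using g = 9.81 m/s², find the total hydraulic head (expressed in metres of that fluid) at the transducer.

ψ = P/(ρg) = 1337.1×1000 / (1022 × 9.81) = 133.37 m.
h = z + ψ = 266.20 + 133.37 = 399.57 m.

h ≈ 399.57 m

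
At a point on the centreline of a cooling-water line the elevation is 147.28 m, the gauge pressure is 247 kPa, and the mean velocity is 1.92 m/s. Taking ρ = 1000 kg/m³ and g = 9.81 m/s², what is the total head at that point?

Pressure head ψ = P/(ρg) = 247×1000 / (1000 × 9.81) = 25.18 m.
Velocity head = v²/(2g) = 1.92² / (2 × 9.81) = 0.188 m.
h = z + ψ + v²/(2g) = 147.28 + 25.18 + 0.188 = 172.65 m.

h ≈ 172.65 m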